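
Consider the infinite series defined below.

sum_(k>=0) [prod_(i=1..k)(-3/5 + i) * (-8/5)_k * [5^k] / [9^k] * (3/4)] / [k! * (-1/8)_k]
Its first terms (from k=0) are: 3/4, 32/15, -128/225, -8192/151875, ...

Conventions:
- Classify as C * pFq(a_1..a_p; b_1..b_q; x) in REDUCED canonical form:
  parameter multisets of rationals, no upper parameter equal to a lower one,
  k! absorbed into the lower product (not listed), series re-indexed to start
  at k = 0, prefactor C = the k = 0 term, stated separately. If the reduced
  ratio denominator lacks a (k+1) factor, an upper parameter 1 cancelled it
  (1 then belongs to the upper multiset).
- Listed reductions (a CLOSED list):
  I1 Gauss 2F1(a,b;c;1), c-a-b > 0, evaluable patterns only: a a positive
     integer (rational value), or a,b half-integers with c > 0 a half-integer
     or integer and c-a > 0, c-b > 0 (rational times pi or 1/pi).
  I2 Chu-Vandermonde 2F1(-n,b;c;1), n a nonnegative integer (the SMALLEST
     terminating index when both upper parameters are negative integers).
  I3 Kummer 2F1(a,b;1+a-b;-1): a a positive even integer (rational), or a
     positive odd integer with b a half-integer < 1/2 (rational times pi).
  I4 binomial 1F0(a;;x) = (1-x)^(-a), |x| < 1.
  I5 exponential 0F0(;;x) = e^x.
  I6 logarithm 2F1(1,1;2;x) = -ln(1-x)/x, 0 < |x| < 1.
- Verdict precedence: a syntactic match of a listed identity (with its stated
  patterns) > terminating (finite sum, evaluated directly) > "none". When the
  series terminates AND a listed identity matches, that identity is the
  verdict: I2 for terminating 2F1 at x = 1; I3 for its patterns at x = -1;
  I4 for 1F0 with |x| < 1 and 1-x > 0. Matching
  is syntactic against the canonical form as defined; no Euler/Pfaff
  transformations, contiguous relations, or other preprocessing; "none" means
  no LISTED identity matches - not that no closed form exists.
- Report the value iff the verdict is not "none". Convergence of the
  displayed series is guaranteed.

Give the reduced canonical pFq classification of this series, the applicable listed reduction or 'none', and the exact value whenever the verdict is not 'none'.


Reduced: x = 5/9, 2F1, upper = {-8/5, 2/5}, lower = {-1/8}, C = 3/4. Verdict: none - this 2F1 at x = 5/9 matches no listed pattern, and upper {-8/5, 2/5} holds no stopper.

First insight: t_0 being 3/4, the two geometric factors (C = 3/4) combine into one argument.
Term ratio: r(k) = (5/9) * (k-8/5) (k+2/5) / [(k-1/8) (k+1)] ; factor over Q: parameters, x = (5/9), and C = 3/4.


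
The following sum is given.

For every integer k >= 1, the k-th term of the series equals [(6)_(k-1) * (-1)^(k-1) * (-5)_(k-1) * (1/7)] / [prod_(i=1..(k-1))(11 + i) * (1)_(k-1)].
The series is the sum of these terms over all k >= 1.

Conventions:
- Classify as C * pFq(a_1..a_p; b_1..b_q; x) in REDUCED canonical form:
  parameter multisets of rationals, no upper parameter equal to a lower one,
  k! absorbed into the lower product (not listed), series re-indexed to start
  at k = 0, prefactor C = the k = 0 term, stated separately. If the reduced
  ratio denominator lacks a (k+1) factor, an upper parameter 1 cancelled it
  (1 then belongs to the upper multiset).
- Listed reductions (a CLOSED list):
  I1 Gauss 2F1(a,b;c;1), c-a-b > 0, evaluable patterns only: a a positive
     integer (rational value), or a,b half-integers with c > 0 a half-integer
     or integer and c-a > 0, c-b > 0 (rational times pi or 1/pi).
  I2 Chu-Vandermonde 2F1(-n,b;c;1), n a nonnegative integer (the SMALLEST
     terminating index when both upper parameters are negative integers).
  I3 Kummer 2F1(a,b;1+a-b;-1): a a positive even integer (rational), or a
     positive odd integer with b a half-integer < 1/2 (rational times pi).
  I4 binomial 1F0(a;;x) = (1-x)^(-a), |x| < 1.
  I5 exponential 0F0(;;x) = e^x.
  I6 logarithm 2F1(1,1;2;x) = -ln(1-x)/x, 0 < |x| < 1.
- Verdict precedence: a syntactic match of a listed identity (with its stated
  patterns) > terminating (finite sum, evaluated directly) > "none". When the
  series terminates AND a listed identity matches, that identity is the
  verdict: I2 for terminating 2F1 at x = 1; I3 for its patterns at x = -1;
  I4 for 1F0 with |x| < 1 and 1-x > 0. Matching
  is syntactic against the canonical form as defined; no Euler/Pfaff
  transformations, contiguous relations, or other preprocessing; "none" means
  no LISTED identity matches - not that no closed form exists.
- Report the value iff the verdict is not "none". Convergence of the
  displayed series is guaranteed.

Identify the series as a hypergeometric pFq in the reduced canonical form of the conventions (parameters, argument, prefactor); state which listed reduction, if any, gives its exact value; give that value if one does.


Key step: from the first term 1/7: the lower running product (C = 1/7, x = -1) is a rising factorial.
Step ratio: r(k) = (-1) * (k-5) (k+6) / [(k+12) (k+1)] ; factor over Q: parameters, x = (-1), and C = 1/7.

The series (x = -1) is 2F1: upper {-5, 6}, lower {12}, prefactor 1/7. Verdict: the Kummer evaluation I3 applies (x = -1; c = 12 equals 1+a-b for upper {-5, 6}: listed pattern). Hence: 33/28.


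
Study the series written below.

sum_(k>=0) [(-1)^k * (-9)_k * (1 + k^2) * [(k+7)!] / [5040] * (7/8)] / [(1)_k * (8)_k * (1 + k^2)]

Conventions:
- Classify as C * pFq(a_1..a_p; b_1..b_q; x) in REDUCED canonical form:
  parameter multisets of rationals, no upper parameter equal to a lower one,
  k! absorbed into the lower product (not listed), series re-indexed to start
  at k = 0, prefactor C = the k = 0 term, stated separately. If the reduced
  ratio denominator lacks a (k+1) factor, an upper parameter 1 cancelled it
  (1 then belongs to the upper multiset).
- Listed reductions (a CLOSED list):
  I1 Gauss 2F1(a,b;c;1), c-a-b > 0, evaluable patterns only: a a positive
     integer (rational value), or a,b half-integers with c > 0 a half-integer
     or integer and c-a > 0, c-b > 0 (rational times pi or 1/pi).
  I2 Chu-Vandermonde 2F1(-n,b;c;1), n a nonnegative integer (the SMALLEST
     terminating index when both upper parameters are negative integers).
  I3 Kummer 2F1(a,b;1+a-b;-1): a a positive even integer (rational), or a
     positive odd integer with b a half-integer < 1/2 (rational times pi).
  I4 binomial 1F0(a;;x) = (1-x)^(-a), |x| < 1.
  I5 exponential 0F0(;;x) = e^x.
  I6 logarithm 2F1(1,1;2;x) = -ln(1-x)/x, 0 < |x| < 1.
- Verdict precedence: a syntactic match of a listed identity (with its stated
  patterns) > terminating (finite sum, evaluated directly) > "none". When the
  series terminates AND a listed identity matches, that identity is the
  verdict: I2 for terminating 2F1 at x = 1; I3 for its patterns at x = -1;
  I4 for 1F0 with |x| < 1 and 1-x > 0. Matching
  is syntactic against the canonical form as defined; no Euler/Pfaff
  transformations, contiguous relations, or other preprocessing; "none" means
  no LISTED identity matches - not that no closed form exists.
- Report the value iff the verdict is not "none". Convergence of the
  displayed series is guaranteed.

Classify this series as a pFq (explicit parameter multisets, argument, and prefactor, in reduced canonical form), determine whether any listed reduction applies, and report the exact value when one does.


x = -1 here; the reduced form reads 1F0, upper {-9}, lower {-}, C = 7/8. Verdict: terminating - the sum ends at index 9 because -9 is a negative integer; exact evaluation follows. Exact value: 448.

Key step: t_0 = 7/8 here, and the factor k^2 + 1 cancels (top and bottom), leaving C = 7/8.
Consecutive-term ratio: r(k) = (-1) * (k-9) / [(k+1)] - rational in k. x = (-1); t_0 = 7/8; negate the roots.


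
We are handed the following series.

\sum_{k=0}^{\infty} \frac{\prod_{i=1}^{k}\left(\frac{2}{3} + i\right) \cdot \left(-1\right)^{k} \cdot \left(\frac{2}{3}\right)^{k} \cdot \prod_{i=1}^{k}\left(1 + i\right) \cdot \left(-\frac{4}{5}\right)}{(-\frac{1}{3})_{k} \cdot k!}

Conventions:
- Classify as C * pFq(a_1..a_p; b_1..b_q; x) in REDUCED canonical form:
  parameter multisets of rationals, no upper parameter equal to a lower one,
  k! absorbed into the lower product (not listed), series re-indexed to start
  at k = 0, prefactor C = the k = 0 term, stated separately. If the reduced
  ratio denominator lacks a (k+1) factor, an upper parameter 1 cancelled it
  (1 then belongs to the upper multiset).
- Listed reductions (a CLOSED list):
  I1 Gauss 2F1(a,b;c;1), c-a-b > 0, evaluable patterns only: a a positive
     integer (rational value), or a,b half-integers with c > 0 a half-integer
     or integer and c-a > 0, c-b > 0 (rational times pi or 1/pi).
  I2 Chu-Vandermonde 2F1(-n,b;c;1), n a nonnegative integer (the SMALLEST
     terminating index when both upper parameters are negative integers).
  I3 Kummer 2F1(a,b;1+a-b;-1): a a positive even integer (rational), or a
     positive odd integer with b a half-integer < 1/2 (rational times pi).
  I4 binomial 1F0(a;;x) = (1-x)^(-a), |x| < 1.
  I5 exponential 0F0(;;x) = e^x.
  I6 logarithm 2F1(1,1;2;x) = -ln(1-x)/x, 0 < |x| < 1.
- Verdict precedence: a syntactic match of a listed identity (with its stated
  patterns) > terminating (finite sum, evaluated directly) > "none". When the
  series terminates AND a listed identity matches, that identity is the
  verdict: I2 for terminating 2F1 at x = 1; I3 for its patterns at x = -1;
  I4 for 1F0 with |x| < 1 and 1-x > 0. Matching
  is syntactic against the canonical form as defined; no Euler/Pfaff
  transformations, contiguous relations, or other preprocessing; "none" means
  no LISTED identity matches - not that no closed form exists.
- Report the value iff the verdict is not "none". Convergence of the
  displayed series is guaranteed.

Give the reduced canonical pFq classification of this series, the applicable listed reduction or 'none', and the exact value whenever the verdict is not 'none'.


The tell: from the first term -\frac{4}{5}: the running product (C = -4/5) telescopes to a rising factorial.
Adjacent-term ratio: r(k) = -\frac{2}{3} * (k+\frac{5}{3}) (k+2) / [(k-\frac{1}{3}) (k+1)] - poly over poly, x = -\frac{2}{3} from leading terms; C = -\frac{4}{5} at k = 0.

This is -\frac{4}{5} * 2F1(\frac{5}{3}, 2; -\frac{1}{3}; -\frac{2}{3}) in reduced canonical form. Verdict: no listed reduction: x = -\frac{2}{3} and upper {\frac{5}{3}, 2} fail every I1-I6 pattern.


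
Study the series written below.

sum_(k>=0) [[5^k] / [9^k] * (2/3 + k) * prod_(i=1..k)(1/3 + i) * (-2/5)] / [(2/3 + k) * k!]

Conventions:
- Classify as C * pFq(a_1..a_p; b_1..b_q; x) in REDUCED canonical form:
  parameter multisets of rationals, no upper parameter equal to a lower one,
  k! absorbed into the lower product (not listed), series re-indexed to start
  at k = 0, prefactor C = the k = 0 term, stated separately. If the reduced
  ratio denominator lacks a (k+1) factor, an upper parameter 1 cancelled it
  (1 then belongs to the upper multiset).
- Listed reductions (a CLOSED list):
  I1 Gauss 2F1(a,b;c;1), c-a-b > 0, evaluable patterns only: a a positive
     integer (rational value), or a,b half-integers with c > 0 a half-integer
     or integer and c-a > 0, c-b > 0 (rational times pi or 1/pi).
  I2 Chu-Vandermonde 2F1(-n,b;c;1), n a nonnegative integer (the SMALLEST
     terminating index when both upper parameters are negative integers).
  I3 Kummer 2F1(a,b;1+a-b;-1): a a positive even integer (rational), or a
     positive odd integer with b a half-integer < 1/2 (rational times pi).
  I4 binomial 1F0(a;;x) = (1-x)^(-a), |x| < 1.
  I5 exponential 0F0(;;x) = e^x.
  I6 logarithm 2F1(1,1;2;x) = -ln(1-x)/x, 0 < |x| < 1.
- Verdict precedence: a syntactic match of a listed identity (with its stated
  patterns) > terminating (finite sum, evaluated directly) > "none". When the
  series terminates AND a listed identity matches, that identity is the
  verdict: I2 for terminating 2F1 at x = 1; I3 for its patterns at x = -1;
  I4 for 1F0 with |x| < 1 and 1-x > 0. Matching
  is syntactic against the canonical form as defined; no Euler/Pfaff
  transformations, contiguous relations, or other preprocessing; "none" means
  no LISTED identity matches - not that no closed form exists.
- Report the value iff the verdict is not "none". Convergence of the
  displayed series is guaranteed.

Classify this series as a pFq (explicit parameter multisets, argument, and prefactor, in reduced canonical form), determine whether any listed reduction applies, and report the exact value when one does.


With C = -2/5: the canonical form is 1F0(4/3; -; 5/9). Verdict: the binomial series (I4) matches (the 1F0 binomial series: exponent -4/3, x = 5/9). Sum: (-2/5) * (4/9)^(-4/3).

First insight: t_0 = -2/5 here, and k + 2/3 divides numerator and denominator alike; C = -2/5, x = 5/9 after cancelling.
Adjacent-term ratio: r(k) = (5/9) * (k+4/3) / [(k+1)] ; factor over Q: parameters, x = (5/9), and C = -2/5.


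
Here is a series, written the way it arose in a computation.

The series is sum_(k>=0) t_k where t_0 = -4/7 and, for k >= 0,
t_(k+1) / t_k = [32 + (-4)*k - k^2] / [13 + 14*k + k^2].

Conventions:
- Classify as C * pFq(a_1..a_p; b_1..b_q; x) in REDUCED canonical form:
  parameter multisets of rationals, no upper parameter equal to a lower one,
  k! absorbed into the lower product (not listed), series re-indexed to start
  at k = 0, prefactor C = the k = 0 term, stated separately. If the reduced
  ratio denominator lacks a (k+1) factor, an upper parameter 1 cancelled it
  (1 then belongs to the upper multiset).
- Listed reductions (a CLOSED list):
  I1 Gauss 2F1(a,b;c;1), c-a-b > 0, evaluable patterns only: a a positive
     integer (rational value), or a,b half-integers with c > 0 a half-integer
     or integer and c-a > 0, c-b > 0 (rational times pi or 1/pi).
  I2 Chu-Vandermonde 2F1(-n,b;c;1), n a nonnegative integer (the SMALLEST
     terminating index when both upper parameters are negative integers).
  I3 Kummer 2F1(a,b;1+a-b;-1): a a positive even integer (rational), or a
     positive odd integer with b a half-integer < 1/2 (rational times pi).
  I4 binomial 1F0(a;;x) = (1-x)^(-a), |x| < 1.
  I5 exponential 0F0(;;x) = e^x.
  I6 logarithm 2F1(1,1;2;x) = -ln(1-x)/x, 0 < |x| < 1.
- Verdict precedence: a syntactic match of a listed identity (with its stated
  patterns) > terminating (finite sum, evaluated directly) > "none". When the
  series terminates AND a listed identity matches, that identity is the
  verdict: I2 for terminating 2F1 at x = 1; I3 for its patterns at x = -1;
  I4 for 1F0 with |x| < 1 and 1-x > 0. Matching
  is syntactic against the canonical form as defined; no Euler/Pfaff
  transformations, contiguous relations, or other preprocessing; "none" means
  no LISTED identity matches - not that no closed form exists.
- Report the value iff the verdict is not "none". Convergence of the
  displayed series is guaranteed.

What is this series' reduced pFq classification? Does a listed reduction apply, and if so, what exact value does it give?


Classification (C = -4/7): 2F1 with upper {-4, 8}, lower {13}, argument x = -1. Verdict (x = -1): Kummer (I3) applies (x = -1; c = 13 equals 1+a-b for upper {-4, 8}: listed pattern). Its exact value is -198/49.

Key observation: from the first term -4/7: roots of the ratio polynomials (prefactor -4/7) are the negated parameters.
Step ratio: r(k) = (-1) * (k-4) (k+8) / [(k+13) (k+1)] - rational in k, leading ratio (-1); with t_0 = -4/7, classification follows.


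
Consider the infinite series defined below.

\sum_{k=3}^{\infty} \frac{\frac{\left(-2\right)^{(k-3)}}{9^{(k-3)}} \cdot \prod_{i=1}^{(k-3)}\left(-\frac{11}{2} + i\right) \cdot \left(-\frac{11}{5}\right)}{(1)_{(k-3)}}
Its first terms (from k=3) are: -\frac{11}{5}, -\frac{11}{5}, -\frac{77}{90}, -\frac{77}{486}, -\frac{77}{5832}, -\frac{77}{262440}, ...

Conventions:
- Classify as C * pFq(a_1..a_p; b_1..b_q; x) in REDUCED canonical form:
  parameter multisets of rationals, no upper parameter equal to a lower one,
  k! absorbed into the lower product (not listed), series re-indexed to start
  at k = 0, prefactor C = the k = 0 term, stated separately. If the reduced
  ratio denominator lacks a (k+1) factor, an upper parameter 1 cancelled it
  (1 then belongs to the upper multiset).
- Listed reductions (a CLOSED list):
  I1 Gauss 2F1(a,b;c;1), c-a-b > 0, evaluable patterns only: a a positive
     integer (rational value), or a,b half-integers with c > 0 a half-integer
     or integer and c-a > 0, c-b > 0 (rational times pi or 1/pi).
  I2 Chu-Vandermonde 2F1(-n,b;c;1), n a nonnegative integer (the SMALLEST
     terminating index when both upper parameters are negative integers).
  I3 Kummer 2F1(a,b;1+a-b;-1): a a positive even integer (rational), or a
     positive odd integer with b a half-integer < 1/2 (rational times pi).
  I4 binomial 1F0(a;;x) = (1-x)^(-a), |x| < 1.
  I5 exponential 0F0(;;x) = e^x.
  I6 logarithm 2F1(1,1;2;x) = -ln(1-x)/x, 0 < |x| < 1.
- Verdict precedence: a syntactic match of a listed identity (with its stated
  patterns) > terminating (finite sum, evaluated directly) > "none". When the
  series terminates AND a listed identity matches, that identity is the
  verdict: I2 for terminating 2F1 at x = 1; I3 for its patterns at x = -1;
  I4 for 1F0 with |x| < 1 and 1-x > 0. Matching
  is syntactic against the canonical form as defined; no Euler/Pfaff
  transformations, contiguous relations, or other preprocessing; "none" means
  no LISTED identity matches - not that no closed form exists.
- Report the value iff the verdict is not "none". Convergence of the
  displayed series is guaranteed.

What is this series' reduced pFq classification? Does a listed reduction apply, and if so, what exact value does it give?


At argument -\frac{2}{9}: a 1F0 with upper {-\frac{9}{2}}, lower {-}, scaled by C = -\frac{11}{5}. Verdict: the binomial series (I4) fires (the 1F0 binomial series: exponent 9/2, x = -\frac{2}{9}). Its exact value is \left(-\frac{11}{5}\right) \cdot \left(\frac{11}{9}\right)^{\frac{9}{2}}.

First insight: x = -\frac{2}{9} and the running product (C = -11/5, x = -2/9) telescopes to a rising factorial.
Term ratio: r(k) = -\frac{2}{9} * (k-\frac{9}{2}) / [(k+1)] - poly over poly, x = -\frac{2}{9} from leading terms; C = -\frac{11}{5} at k = 0.


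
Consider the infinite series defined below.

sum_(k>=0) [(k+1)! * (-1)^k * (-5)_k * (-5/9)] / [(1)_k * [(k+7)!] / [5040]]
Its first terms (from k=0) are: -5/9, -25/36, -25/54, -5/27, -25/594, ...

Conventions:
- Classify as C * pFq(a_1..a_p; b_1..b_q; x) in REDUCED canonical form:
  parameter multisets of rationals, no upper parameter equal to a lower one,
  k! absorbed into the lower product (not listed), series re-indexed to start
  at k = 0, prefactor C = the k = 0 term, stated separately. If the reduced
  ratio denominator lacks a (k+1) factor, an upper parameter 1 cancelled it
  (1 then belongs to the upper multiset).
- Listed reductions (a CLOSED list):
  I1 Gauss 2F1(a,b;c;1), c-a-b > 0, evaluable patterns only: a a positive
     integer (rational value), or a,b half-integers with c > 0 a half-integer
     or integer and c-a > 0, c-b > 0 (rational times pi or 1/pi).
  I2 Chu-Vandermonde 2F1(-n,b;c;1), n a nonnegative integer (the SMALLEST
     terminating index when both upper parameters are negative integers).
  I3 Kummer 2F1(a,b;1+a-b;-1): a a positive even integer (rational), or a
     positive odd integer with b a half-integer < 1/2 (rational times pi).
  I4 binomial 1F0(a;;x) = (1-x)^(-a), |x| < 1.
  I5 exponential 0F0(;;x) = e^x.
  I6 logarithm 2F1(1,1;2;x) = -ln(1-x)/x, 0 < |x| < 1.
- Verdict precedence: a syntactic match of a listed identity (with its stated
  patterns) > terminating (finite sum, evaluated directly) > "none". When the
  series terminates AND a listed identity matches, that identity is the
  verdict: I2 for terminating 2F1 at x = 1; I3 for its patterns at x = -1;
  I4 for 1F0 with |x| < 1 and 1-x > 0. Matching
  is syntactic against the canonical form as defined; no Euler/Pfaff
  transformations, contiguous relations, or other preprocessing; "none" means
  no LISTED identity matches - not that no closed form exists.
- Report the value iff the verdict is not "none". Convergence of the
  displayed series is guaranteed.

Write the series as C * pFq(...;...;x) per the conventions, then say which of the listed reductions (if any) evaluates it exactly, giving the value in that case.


x = -1 here; the reduced form reads 2F1, upper {-5, 2}, lower {8}, C = -5/9. Verdict: Kummer (I3) applies (x = -1; c = 8 equals 1+a-b for upper {-5, 2}: listed pattern). Its exact value is -35/18.

The tell: from the first term -5/9: (1)_k (C = -5/9) is k! itself.
Ratio: r(k) = (-1) * (k-5) (k+2) / [(k+8) (k+1)] - rational; roots negated = parameters, x = (-1), C = -5/9.


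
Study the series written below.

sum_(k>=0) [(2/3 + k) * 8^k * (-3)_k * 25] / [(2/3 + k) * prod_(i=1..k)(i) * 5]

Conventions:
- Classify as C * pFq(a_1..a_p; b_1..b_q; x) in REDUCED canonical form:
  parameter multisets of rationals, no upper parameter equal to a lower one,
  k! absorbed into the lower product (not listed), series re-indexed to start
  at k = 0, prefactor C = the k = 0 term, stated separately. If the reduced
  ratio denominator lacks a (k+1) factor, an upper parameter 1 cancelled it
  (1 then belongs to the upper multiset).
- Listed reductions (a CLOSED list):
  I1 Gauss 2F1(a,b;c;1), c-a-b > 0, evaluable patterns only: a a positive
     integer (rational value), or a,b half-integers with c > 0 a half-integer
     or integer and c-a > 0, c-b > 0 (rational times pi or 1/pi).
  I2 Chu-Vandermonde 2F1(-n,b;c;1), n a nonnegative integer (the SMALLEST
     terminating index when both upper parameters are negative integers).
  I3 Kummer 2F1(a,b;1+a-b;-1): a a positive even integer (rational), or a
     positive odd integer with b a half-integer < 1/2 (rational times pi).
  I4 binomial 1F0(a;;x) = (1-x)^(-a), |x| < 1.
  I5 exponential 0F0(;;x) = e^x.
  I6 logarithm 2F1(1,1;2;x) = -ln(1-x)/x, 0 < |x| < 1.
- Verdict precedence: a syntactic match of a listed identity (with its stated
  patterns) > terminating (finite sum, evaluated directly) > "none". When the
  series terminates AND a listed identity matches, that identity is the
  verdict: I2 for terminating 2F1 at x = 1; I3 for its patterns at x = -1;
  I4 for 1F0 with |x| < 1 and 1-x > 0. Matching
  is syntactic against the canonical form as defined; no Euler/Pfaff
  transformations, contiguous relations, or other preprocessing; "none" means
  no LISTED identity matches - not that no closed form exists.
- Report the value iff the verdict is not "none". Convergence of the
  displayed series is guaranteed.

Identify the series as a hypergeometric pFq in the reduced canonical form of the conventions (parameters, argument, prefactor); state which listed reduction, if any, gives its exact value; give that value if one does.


At argument 8: a 1F0 with upper {-3}, lower {-}, scaled by C = 5. Verdict: terminating. With -3 upstairs the series is a 4-term polynomial sum; evaluated term by term. Sum: -1715.

First insight: t_0 = 5 here, and the product of the first k integers (C = 5, x = 8) is k!.
Adjacent-term ratio: r(k) = 8 * (k-3) / [(k+1)] - rational in k. x = 8; t_0 = 5; negate the roots.


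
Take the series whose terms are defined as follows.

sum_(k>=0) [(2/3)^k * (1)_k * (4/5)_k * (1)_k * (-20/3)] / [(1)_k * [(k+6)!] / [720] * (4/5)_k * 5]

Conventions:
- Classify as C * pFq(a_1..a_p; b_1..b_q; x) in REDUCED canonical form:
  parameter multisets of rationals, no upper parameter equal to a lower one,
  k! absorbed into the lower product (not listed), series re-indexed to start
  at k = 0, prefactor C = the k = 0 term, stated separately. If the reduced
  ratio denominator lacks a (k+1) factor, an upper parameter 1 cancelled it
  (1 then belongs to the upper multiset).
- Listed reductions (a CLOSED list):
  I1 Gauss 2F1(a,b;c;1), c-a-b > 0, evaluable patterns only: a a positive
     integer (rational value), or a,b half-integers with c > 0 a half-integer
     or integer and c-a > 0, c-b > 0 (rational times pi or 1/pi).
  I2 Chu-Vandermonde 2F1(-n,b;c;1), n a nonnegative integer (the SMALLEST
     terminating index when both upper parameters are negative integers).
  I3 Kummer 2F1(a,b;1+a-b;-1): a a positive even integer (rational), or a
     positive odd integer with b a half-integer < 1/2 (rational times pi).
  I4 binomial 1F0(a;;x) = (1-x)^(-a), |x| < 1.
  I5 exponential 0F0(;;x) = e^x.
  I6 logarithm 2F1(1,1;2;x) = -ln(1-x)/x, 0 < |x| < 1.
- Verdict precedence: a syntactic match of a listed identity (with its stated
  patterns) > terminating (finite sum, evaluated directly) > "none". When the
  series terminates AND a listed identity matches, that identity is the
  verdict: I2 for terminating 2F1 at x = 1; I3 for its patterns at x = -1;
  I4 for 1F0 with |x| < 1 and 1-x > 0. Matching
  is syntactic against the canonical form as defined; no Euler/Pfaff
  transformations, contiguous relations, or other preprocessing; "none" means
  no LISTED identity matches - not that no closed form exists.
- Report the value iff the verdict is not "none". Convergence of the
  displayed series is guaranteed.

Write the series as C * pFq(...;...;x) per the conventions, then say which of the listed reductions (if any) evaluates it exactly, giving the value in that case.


The series (x = 2/3) is 2F1: upper {1, 1}, lower {7}, prefactor -4/3. Verdict: none. Every listed pattern misses the 2F1 form at 2/3, upper {1, 1}.

Structural cue: x = (2/3) and the parameter 4/5 appears in both the upper and lower lists and cancels.
Term ratio: r(k) = (2/3) * (k+1) (k+1) / [(k+7) (k+1)] - rational; roots negated = parameters, x = (2/3), C = -4/3.


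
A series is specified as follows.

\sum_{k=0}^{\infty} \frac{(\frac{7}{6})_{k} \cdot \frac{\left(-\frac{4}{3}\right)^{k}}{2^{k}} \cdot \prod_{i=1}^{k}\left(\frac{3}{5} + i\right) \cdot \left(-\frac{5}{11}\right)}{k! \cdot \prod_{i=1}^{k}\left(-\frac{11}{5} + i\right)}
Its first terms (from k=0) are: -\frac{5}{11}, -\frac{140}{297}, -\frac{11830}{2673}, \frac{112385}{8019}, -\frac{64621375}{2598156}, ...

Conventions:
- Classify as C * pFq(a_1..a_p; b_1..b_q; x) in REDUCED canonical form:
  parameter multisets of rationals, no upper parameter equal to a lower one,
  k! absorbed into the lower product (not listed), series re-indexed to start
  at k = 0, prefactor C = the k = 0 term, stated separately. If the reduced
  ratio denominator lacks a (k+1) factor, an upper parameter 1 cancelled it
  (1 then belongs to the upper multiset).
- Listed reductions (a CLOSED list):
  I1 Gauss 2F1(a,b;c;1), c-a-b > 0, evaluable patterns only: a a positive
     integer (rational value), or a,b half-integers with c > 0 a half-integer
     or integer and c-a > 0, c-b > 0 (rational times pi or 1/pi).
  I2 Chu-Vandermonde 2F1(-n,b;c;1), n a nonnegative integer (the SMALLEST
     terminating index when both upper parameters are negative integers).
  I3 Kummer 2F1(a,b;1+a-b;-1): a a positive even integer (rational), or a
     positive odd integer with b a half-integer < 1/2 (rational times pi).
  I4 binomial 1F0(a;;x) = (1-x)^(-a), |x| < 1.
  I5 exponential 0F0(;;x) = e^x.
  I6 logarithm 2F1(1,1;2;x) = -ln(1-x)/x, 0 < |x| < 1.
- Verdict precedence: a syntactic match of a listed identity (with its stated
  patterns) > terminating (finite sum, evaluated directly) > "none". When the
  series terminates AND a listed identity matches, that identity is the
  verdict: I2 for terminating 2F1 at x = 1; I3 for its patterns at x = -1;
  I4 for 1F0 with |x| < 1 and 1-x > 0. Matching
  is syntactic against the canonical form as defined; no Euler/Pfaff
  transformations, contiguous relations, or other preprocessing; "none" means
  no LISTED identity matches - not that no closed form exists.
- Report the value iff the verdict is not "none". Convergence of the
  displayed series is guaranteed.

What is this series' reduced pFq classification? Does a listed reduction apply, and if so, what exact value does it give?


At argument -\frac{2}{3}: a 2F1 with upper {\frac{7}{6}, \frac{8}{5}}, lower {-\frac{6}{5}}, scaled by C = -\frac{5}{11}. Verdict: none (x = -\frac{2}{3}): each listed identity misses the multisets {\frac{7}{6}, \frac{8}{5}} ; {-\frac{6}{5}}.

Structural cue: t_0 = -\frac{5}{11} here, and the lower running product (prefactor -5/11) is a rising factorial.
Ratio: r(k) = -\frac{2}{3} * (k+\frac{7}{6}) (k+\frac{8}{5}) / [(k-\frac{6}{5}) (k+1)] - rational in k, leading ratio -\frac{2}{3}; with t_0 = -\frac{5}{11}, classification follows.


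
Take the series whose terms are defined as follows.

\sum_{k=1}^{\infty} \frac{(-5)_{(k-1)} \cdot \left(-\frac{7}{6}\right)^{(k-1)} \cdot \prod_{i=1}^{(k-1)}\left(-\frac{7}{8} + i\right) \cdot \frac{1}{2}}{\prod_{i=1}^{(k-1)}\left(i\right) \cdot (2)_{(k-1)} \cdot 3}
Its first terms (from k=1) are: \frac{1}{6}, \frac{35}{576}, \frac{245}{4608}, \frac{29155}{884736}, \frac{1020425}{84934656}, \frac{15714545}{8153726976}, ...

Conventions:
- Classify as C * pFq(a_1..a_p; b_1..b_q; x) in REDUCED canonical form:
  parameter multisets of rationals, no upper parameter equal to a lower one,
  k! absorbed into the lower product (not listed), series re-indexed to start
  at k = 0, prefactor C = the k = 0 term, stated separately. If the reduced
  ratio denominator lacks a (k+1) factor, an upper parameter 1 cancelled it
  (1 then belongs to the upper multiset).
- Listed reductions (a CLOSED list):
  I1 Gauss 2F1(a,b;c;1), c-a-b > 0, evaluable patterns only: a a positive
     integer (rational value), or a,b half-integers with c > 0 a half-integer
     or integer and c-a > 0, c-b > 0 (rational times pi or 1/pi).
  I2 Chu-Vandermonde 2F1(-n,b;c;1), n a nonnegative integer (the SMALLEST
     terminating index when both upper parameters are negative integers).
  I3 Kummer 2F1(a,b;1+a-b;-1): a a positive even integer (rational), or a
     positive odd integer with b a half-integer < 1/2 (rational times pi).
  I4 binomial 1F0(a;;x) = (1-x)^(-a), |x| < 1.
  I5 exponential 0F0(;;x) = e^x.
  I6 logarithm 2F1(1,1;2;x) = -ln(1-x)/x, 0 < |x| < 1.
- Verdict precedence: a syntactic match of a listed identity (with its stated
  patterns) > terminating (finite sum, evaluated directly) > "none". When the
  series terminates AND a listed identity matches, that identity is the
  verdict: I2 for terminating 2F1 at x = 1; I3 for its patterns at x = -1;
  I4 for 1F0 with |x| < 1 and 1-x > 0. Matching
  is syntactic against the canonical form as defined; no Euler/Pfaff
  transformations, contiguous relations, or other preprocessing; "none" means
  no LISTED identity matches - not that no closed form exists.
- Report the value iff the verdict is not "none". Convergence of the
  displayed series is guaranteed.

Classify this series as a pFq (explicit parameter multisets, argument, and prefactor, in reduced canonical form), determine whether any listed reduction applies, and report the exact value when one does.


Reduced: x = -\frac{7}{6}, 2F1, upper = {-5, \frac{1}{8}}, lower = {2}, C = \frac{1}{6}. Verdict: terminating. With -5 upstairs the series is a 6-term polynomial sum; evaluated term by term. Its exact value is \frac{2670295121}{8153726976}.

First insight: from the first term \frac{1}{6}: the product of the first k integers (C = 1/6) is k!.
Adjacent-term ratio: r(k) = -\frac{7}{6} * (k-5) (k+\frac{1}{8}) / [(k+2) (k+1)] - poly over poly, x = -\frac{7}{6} from leading terms; C = \frac{1}{6} at k = 0.


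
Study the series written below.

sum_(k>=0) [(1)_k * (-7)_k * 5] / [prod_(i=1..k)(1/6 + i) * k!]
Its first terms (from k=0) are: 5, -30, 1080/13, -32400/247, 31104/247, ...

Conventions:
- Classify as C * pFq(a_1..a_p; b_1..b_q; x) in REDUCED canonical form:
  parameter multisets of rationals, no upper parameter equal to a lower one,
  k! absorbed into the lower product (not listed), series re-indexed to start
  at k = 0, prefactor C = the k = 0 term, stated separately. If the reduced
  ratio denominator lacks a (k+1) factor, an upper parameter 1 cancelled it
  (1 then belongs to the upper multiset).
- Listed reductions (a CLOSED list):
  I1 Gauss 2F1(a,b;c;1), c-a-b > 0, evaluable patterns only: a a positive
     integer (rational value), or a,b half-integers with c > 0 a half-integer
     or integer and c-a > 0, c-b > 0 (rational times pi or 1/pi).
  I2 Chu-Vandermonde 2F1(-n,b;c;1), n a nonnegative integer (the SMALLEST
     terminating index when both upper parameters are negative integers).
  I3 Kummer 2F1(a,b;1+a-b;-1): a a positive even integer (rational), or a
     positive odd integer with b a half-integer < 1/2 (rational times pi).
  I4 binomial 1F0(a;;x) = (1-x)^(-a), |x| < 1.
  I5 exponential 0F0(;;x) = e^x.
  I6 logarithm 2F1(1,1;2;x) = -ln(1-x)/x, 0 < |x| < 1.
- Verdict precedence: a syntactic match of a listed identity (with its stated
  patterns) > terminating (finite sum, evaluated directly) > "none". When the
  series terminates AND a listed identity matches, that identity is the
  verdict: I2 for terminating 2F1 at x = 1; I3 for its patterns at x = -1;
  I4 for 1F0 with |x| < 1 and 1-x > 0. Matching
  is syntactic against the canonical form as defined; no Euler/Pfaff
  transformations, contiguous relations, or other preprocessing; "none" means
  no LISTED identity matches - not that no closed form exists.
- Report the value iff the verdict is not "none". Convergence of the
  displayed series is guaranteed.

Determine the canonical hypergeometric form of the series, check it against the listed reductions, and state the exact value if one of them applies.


With C = 5: the canonical form is 2F1(-7, 1; 7/6; 1). Verdict: Chu-Vandermonde (I2) applies (terminating 2F1 at x = 1 with n = 7, b = 1, c = 7/6). Value: 5/43.

First insight: t_0 being 5, the lower running product (C = 5, x = 1) is a rising factorial.
Consecutive-term ratio: r(k) = 1 * (k-7) (k+1) / [(k+7/6) (k+1)] - rational in k, leading ratio 1; with t_0 = 5, classification follows.


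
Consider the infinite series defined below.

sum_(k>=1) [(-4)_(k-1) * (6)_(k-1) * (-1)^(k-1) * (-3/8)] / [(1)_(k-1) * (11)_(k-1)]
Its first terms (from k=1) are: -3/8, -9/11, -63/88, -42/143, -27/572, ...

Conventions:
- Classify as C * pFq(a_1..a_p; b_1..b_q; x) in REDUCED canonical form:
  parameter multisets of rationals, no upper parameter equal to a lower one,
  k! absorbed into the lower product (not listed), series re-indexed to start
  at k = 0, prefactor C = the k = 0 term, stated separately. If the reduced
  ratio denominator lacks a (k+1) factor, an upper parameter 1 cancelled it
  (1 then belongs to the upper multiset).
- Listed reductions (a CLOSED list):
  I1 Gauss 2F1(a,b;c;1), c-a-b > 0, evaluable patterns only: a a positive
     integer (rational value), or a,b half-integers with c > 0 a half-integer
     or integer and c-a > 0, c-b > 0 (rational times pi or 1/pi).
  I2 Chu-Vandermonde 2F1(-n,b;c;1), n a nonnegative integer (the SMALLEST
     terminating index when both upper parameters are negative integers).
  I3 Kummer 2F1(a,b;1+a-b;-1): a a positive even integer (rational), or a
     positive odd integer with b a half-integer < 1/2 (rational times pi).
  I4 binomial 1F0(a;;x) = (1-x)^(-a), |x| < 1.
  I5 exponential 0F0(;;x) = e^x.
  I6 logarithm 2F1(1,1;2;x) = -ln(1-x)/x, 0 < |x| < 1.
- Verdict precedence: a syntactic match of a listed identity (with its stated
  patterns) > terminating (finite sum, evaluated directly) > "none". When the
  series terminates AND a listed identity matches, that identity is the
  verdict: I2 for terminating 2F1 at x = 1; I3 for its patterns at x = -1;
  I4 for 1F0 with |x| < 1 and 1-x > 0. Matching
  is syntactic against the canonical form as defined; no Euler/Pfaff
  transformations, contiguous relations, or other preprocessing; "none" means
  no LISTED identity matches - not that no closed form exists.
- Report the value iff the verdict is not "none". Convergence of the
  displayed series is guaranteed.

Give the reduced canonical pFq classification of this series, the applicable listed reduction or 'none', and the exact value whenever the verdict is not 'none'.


The series (x = -1) is 2F1: upper {-4, 6}, lower {11}, prefactor -3/8. Verdict: the Kummer evaluation I3 fires (x = -1; c = 11 equals 1+a-b for upper {-4, 6}: listed pattern). Exact value: -9/4.

First insight: t_0 = -3/8 here, and (1)_k (prefactor -3/8) is k! itself.
Ratio: r(k) = (-1) * (k-4) (k+6) / [(k+11) (k+1)] ; factor over Q: parameters, x = (-1), and C = -3/8.


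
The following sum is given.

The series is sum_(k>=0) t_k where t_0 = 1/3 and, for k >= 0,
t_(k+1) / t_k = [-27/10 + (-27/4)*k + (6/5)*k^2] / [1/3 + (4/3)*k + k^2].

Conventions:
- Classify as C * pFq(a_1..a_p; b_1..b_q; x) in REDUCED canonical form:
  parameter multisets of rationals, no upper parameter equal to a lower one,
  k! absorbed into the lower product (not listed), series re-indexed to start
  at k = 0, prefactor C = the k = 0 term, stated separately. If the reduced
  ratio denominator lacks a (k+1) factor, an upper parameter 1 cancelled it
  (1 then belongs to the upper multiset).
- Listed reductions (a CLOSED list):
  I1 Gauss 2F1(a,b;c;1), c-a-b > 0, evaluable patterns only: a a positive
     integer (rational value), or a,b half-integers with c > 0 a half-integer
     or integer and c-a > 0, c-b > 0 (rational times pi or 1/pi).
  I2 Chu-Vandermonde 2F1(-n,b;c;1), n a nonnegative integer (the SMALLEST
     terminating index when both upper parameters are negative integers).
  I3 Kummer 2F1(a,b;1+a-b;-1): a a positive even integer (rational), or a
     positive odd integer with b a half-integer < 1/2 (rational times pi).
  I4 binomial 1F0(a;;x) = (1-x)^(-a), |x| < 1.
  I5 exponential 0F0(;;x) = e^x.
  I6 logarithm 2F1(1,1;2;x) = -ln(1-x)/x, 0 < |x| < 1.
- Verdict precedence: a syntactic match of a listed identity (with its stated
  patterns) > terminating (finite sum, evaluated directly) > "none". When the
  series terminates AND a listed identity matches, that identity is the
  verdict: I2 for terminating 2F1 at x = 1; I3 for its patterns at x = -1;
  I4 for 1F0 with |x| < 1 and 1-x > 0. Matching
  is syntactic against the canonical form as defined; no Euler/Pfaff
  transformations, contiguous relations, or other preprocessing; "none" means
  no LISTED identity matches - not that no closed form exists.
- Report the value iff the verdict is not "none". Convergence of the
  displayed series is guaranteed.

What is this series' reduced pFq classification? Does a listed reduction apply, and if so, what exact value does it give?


The series (x = 6/5) is 2F1: upper {-6, 3/8}, lower {1/3}, prefactor 1/3. Verdict: terminating - upper parameter -6 makes this a finite sum (last index 6), evaluated exactly. Sum: -39011928451/2236416000000.

Structural cue: t_0 being 1/3, factor the ratio over Q (C = 1/3, x = 6/5): negated roots = parameters.
Step ratio: r(k) = (6/5) * (k-6) (k+3/8) / [(k+1/3) (k+1)] - rational in k, leading ratio (6/5); with t_0 = 1/3, classification follows.


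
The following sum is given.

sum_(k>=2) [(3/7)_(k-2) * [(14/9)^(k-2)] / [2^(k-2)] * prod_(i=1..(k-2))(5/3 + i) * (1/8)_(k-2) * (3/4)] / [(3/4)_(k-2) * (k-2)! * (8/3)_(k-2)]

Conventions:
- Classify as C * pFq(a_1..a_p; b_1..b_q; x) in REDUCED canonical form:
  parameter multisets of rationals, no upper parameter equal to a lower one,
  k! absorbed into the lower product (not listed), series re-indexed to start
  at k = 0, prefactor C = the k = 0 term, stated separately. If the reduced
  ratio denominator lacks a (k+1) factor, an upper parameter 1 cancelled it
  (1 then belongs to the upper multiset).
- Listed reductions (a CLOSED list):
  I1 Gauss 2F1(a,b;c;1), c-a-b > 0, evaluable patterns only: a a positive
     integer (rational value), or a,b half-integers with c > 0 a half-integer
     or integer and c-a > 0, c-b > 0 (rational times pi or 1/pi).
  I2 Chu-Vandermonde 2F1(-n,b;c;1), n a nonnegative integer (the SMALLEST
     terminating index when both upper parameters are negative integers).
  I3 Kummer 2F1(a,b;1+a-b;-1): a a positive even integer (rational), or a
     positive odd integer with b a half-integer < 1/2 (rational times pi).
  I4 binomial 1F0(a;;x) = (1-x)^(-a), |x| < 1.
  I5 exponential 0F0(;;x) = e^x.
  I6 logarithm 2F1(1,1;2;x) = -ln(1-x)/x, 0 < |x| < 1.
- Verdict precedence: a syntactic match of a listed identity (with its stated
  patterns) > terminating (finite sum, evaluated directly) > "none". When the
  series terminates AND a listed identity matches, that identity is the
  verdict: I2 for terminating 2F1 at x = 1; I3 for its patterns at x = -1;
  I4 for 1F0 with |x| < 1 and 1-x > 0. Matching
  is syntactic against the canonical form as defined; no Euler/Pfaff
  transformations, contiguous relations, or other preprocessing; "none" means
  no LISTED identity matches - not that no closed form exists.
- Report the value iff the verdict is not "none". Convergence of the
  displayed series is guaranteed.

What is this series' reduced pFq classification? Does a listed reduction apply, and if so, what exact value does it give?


Reduced: x = 7/9, 2F1, upper = {1/8, 3/7}, lower = {3/4}, C = 3/4. Verdict: none (x = 7/9): each listed identity misses the multisets {1/8, 3/7} ; {3/4}.

Key step: t_0 = 3/4 here, and the parameter 8/3 appears in both the upper and lower lists and cancels.
Consecutive-term ratio: r(k) = (7/9) * (k+1/8) (k+3/7) / [(k+3/4) (k+1)] - rational; roots negated = parameters, x = (7/9), C = 3/4.
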